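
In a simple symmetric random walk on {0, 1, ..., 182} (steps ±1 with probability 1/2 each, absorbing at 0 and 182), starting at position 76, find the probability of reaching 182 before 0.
P(hit 182 before 0) = 76/182 = 38/91

Let u_k = P(hit 182 before 0 | start at k). Then u_0 = 0, u_182 = 1, and u_k = u_{k-1}/2 + u_{k+1}/2 for 1 ≤ k ≤ 181. This harmonic recurrence is solved by u_k = k/182, giving u_76 = 76/182 = 38/91.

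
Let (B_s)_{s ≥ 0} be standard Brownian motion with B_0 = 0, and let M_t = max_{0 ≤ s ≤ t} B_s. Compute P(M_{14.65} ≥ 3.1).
P(M_{14.65} ≥ 3.1) = 2·P(B_{14.65} ≥ 3.1) = 2(1 − Φ(3.1/√14.65)) ≈ 0.4180

By the reflection principle for Brownian motion, P(M_t ≥ a) = 2 · P(B_t ≥ a) for a ≥ 0. Since B_t ~ N(0, t), P(B_t ≥ 3.1) = 1 − Φ(3.1/√t) = 1 − Φ(3.1/√14.65) = 1 − Φ(0.8099). So
  P(M_{14.65} ≥ 3.1) = 2(1 − Φ(0.8099)) ≈ 0.4180.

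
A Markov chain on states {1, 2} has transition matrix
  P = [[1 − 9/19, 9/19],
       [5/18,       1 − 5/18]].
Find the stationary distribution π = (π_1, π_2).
π_1 = 95/257, π_2 = 162/257

Solve πP = π with π_1 + π_2 = 1. From πP = π: π_1 · (1 − 9/19) + π_2 · 5/18 = π_1 ⇒ π_2 · 5/18 = π_1 · 9/19 ⇒ π_2/π_1 = (9/19)/(5/18) = 162/95. Together with π_1 + π_2 = 1:
  π_1 = (5/18)/(9/19 + 5/18) = (5/18)/(257/342) = 95/257,
  π_2 = (9/19)/(9/19 + 5/18) = (9/19)/(257/342) = 162/257.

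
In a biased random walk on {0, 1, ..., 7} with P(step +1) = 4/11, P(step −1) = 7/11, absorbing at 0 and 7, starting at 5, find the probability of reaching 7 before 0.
P(hit 7 before 0) = (1 − (7/4)^5) / (1 − (7/4)^7) = 84176/269053

Let u_k denote P(reach 7 before 0 | start at k). Boundary: u_0 = 0, u_7 = 1. Recurrence: u_k = 4/11·u_{k+1} + 7/11·u_{k-1} for 1 ≤ k ≤ 6. Try u_k = A + B·r^k with r = q/p = (7/11)/(4/11) = 7/4. Substitution satisfies the recurrence; boundary conditions give:
  u_k = (1 − r^k) / (1 − r^N) = (1 − (7/4)^5) / (1 − (7/4)^7) = 84176/269053.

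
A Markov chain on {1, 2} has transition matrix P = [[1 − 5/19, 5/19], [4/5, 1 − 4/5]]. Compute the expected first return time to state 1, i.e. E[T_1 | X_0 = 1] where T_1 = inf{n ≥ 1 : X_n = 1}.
E[T_1 | X_0 = 1] = 1/π_1 = 101/76

For an irreducible recurrent Markov chain with stationary distribution π, E[T_i | X_0 = i] = 1/π_i (Kac's formula). Here π_1 = (4/5)/(5/19 + 4/5) = (4/5)/(101/95) = 76/101, so E[T_1 | X_0 = 1] = 1/π_1 = (5/19 + 4/5)/(4/5) = (101/95)/(4/5) = 101/76.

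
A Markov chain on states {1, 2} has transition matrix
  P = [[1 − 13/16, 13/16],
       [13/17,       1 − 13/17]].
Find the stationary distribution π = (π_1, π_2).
π_1 = 16/33, π_2 = 17/33

Solve πP = π with π_1 + π_2 = 1. From πP = π: π_1 · (1 − 13/16) + π_2 · 13/17 = π_1 ⇒ π_2 · 13/17 = π_1 · 13/16 ⇒ π_2/π_1 = (13/16)/(13/17) = 17/16. Together with π_1 + π_2 = 1:
  π_1 = (13/17)/(13/16 + 13/17) = (13/17)/(429/272) = 16/33,
  π_2 = (13/16)/(13/16 + 13/17) = (13/16)/(429/272) = 17/33.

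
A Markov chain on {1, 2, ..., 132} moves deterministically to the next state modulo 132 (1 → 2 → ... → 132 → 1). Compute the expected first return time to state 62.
E[T_62 | X_0 = 62] = 132

The chain cycles deterministically, so starting at state 62 it returns in exactly 132 steps. Equivalently, the stationary distribution is uniform π_j = 1/132 for every state j, so by Kac's formula E[T_62] = 1/π_62 = 132.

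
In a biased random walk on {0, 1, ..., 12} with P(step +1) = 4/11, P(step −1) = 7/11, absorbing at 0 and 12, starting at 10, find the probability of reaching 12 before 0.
P(hit 12 before 0) = (1 − (7/4)^10) / (1 − (7/4)^12) = 136449296/418924545

Let u_k denote P(reach 12 before 0 | start at k). Boundary: u_0 = 0, u_12 = 1. Recurrence: u_k = 4/11·u_{k+1} + 7/11·u_{k-1} for 1 ≤ k ≤ 11. Try u_k = A + B·r^k with r = q/p = (7/11)/(4/11) = 7/4. Substitution satisfies the recurrence; boundary conditions give:
  u_k = (1 − r^k) / (1 − r^N) = (1 − (7/4)^10) / (1 − (7/4)^12) = 136449296/418924545.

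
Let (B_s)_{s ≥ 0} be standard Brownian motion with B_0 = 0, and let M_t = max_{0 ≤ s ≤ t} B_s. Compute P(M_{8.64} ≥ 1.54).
P(M_{8.64} ≥ 1.54) = 2·P(B_{8.64} ≥ 1.54) = 2(1 − Φ(1.54/√8.64)) ≈ 0.6003

By the reflection principle for Brownian motion, P(M_t ≥ a) = 2 · P(B_t ≥ a) for a ≥ 0. Since B_t ~ N(0, t), P(B_t ≥ 1.54) = 1 − Φ(1.54/√t) = 1 − Φ(1.54/√8.64) = 1 − Φ(0.5239). So
  P(M_{8.64} ≥ 1.54) = 2(1 − Φ(0.5239)) ≈ 0.6003.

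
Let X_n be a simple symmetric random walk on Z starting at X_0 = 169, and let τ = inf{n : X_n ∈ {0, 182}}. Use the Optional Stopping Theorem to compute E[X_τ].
E[X_τ] = 169

X_n is a martingale and τ is a bounded-mean stopping time (indeed τ is finite a.s. with bounded expectation since the walk is in a bounded region). By the OST, E[X_τ] = E[X_0] = 169. Equivalently: E[X_τ] = 182 · P(hit 182 first) + 0 · P(hit 0 first) = 182 · (169/182) = 169.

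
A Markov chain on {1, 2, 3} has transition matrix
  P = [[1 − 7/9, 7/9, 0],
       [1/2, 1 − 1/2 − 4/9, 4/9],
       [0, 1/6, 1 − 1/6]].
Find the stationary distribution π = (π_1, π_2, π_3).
π = (27/181, 42/181, 112/181)

This is a birth-death chain on three states, which satisfies detailed balance: π_1 · P_{12} = π_2 · P_{21} and π_2 · P_{23} = π_3 · P_{32}.
From π_1 · 7/9 = π_2 · 1/2: π_2/π_1 = (7/9)/(1/2) = 14/9.
From π_2 · 4/9 = π_3 · 1/6: π_3/π_2 = (4/9)/(1/6) = 8/3.
Take π_1 proportional to 1; then unnormalized π = (1, 14/9, 112/27). Normalize by dividing by the sum 181/27:
  π = (27/181, 42/181, 112/181).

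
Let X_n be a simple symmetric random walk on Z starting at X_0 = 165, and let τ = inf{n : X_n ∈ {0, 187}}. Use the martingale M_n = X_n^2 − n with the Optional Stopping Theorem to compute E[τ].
E[τ] = 3630

M_n = X_n^2 − n is a martingale (since E[X_{n+1}^2 | F_n] = X_n^2 + 1). By OST (τ has finite mean in a bounded region), E[M_τ] = E[M_0] = X_0^2 − 0 = 165^2 = 27225. Also E[M_τ] = E[X_τ^2] − E[τ]. The walk exits at 0 or 187, with P(hit 187 first) = 165/187, so E[X_τ^2] = 187^2 · 165/187 + 0 = 30855. Thus E[τ] = E[X_τ^2] − E[M_τ] = 30855 − 27225 = 3630 = 165(187 − 165) = 3630.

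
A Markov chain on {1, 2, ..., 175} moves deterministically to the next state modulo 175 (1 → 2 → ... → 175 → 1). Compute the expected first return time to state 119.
E[T_119 | X_0 = 119] = 175

The chain cycles deterministically, so starting at state 119 it returns in exactly 175 steps. Equivalently, the stationary distribution is uniform π_j = 1/175 for every state j, so by Kac's formula E[T_119] = 1/π_119 = 175.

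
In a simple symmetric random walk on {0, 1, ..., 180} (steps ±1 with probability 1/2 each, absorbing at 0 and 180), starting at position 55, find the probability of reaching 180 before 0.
P(hit 180 before 0) = 55/180 = 11/36

Let u_k = P(hit 180 before 0 | start at k). Then u_0 = 0, u_180 = 1, and u_k = u_{k-1}/2 + u_{k+1}/2 for 1 ≤ k ≤ 179. This harmonic recurrence is solved by u_k = k/180, giving u_55 = 55/180 = 11/36.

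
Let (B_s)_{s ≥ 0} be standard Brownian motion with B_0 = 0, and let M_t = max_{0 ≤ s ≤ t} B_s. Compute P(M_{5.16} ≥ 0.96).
P(M_{5.16} ≥ 0.96) = 2·P(B_{5.16} ≥ 0.96) = 2(1 − Φ(0.96/√5.16)) ≈ 0.6726

By the reflection principle for Brownian motion, P(M_t ≥ a) = 2 · P(B_t ≥ a) for a ≥ 0. Since B_t ~ N(0, t), P(B_t ≥ 0.96) = 1 − Φ(0.96/√t) = 1 − Φ(0.96/√5.16) = 1 − Φ(0.4226). So
  P(M_{5.16} ≥ 0.96) = 2(1 − Φ(0.4226)) ≈ 0.6726.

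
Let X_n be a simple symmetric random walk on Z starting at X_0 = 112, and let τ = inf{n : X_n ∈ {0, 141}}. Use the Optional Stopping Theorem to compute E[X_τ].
E[X_τ] = 112

X_n is a martingale and τ is a bounded-mean stopping time (indeed τ is finite a.s. with bounded expectation since the walk is in a bounded region). By the OST, E[X_τ] = E[X_0] = 112. Equivalently: E[X_τ] = 141 · P(hit 141 first) + 0 · P(hit 0 first) = 141 · (112/141) = 112.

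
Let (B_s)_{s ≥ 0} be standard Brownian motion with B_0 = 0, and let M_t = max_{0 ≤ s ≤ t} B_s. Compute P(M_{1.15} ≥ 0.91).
P(M_{1.15} ≥ 0.91) = 2·P(B_{1.15} ≥ 0.91) = 2(1 − Φ(0.91/√1.15)) ≈ 0.3961

By the reflection principle for Brownian motion, P(M_t ≥ a) = 2 · P(B_t ≥ a) for a ≥ 0. Since B_t ~ N(0, t), P(B_t ≥ 0.91) = 1 − Φ(0.91/√t) = 1 − Φ(0.91/√1.15) = 1 − Φ(0.8486). So
  P(M_{1.15} ≥ 0.91) = 2(1 − Φ(0.8486)) ≈ 0.3961.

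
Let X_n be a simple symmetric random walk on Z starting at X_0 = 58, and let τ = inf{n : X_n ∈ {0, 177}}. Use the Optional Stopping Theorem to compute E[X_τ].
E[X_τ] = 58

X_n is a martingale and τ is a bounded-mean stopping time (indeed τ is finite a.s. with bounded expectation since the walk is in a bounded region). By the OST, E[X_τ] = E[X_0] = 58. Equivalently: E[X_τ] = 177 · P(hit 177 first) + 0 · P(hit 0 first) = 177 · (58/177) = 58.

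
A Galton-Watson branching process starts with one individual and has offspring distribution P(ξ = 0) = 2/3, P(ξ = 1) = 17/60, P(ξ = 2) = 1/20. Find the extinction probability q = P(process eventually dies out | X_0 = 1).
q = 1

Mean offspring μ = 0·2/3 + 1·17/60 + 2·1/20 = 23/60 ≤ 1. For μ ≤ 1 with offspring not concentrated at 1, the Galton-Watson process goes extinct almost surely, so q = 1.
(Algebraic check: The pgf is f(s) = 2/3 + 17/60·s + 1/20·s². The extinction probability q is the smallest fixed point of f in [0, 1]. Setting s = f(s):
  1/20·s² + (17/60 − 1)·s + 2/3 = 0
  1/20·s² − (2/3 + 1/20)·s + 2/3 = 0
which factors as (s − 1)·(1/20·s − 2/3) = 0, giving roots s = 1 and s = (2/3)/(1/20) = 40/3. Since 40/3 ≥ 1, the smallest root in [0, 1] is s = 1.)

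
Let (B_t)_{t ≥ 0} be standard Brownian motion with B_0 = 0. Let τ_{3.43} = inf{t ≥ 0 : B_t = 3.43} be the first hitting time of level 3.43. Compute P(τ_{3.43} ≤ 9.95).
P(τ_{3.43} ≤ 9.95) = 2(1 − Φ(3.43/√9.95)) = 2(1 − Φ(1.0874)) ≈ 0.2769

By the reflection principle for standard BM, P(τ_b ≤ t) = 2 · P(B_t ≥ b). Since B_t ~ N(0, t), P(B_t ≥ 3.43) = 1 − Φ(3.43/√t) = 1 − Φ(3.43/√9.95) = 1 − Φ(1.0874) ≈ 0.13843. Doubling: P(τ_{3.43} ≤ 9.95) ≈ 2 · 0.13843 = 0.27686 ≈ 0.2769.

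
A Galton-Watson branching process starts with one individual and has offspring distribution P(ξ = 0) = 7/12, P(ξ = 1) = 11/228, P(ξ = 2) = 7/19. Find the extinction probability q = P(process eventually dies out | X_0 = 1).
q = 1

Mean offspring μ = 0·7/12 + 1·11/228 + 2·7/19 = 179/228 ≤ 1. For μ ≤ 1 with offspring not concentrated at 1, the Galton-Watson process goes extinct almost surely, so q = 1.
(Algebraic check: The pgf is f(s) = 7/12 + 11/228·s + 7/19·s². The extinction probability q is the smallest fixed point of f in [0, 1]. Setting s = f(s):
  7/19·s² + (11/228 − 1)·s + 7/12 = 0
  7/19·s² − (7/12 + 7/19)·s + 7/12 = 0
which factors as (s − 1)·(7/19·s − 7/12) = 0, giving roots s = 1 and s = (7/12)/(7/19) = 19/12. Since 19/12 ≥ 1, the smallest root in [0, 1] is s = 1.)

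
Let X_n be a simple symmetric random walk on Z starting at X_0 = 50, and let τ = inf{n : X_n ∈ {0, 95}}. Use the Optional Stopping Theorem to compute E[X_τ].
E[X_τ] = 50

X_n is a martingale and τ is a bounded-mean stopping time (indeed τ is finite a.s. with bounded expectation since the walk is in a bounded region). By the OST, E[X_τ] = E[X_0] = 50. Equivalently: E[X_τ] = 95 · P(hit 95 first) + 0 · P(hit 0 first) = 95 · (50/95) = 50.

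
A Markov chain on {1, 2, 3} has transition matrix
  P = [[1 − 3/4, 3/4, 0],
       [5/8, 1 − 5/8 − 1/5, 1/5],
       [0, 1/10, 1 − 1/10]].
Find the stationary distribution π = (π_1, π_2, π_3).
π = (5/23, 6/23, 12/23)

This is a birth-death chain on three states, which satisfies detailed balance: π_1 · P_{12} = π_2 · P_{21} and π_2 · P_{23} = π_3 · P_{32}.
From π_1 · 3/4 = π_2 · 5/8: π_2/π_1 = (3/4)/(5/8) = 6/5.
From π_2 · 1/5 = π_3 · 1/10: π_3/π_2 = (1/5)/(1/10) = 2.
Take π_1 proportional to 1; then unnormalized π = (1, 6/5, 12/5). Normalize by dividing by the sum 23/5:
  π = (5/23, 6/23, 12/23).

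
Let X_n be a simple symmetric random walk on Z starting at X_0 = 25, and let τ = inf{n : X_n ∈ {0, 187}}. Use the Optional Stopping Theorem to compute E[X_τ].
E[X_τ] = 25

X_n is a martingale and τ is a bounded-mean stopping time (indeed τ is finite a.s. with bounded expectation since the walk is in a bounded region). By the OST, E[X_τ] = E[X_0] = 25. Equivalently: E[X_τ] = 187 · P(hit 187 first) + 0 · P(hit 0 first) = 187 · (25/187) = 25.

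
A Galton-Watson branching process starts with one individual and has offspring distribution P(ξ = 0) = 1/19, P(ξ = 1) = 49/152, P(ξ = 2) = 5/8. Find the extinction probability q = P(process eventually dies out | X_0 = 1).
q = 8/95

The pgf is f(s) = 1/19 + 49/152·s + 5/8·s². The extinction probability q is the smallest fixed point of f in [0, 1]. Setting s = f(s):
  5/8·s² + (49/152 − 1)·s + 1/19 = 0
  5/8·s² − (1/19 + 5/8)·s + 1/19 = 0
which factors as (s − 1)·(5/8·s − 1/19) = 0, giving roots s = 1 and s = (1/19)/(5/8) = 8/95.
Mean offspring μ = 49/152 + 2·5/8 = 239/152 > 1 (supercritical), so q < 1. The extinction probability is the smaller root: q = (1/19)/(5/8) = 8/95.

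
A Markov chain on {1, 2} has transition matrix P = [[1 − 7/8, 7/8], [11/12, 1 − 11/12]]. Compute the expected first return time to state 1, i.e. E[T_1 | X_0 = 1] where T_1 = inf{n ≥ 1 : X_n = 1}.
E[T_1 | X_0 = 1] = 1/π_1 = 43/22

For an irreducible recurrent Markov chain with stationary distribution π, E[T_i | X_0 = i] = 1/π_i (Kac's formula). Here π_1 = (11/12)/(7/8 + 11/12) = (11/12)/(43/24) = 22/43, so E[T_1 | X_0 = 1] = 1/π_1 = (7/8 + 11/12)/(11/12) = (43/24)/(11/12) = 43/22.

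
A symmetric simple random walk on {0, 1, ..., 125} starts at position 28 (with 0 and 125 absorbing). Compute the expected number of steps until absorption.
E[τ | X_0 = 28] = 2716

Let v_k = E[τ | X_0 = k]. Boundary: v_0 = v_125 = 0. Recurrence: v_k = 1 + (v_{k-1} + v_{k+1})/2 for 1 ≤ k ≤ 124. The particular solution to v_k − (v_{k-1} + v_{k+1})/2 = 1 is v_k = −k^2. Adding homogeneous solution A + B k and matching boundaries gives v_k = k (125 − k). Substituting k = 28: v_28 = 28 · 97 = 2716.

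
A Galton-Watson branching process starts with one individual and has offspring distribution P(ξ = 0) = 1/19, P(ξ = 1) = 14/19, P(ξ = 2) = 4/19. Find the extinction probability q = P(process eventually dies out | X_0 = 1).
q = 1/4

The pgf is f(s) = 1/19 + 14/19·s + 4/19·s². The extinction probability q is the smallest fixed point of f in [0, 1]. Setting s = f(s):
  4/19·s² + (14/19 − 1)·s + 1/19 = 0
  4/19·s² − (1/19 + 4/19)·s + 1/19 = 0
which factors as (s − 1)·(4/19·s − 1/19) = 0, giving roots s = 1 and s = (1/19)/(4/19) = 1/4.
Mean offspring μ = 14/19 + 2·4/19 = 22/19 > 1 (supercritical), so q < 1. The extinction probability is the smaller root: q = (1/19)/(4/19) = 1/4.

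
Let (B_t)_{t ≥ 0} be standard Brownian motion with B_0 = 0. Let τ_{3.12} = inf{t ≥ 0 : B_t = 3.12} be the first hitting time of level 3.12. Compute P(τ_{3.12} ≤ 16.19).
P(τ_{3.12} ≤ 16.19) = 2(1 − Φ(3.12/√16.19)) = 2(1 − Φ(0.7754)) ≈ 0.4381

By the reflection principle for standard BM, P(τ_b ≤ t) = 2 · P(B_t ≥ b). Since B_t ~ N(0, t), P(B_t ≥ 3.12) = 1 − Φ(3.12/√t) = 1 − Φ(3.12/√16.19) = 1 − Φ(0.7754) ≈ 0.21905. Doubling: P(τ_{3.12} ≤ 16.19) ≈ 2 · 0.21905 = 0.43810 ≈ 0.4381.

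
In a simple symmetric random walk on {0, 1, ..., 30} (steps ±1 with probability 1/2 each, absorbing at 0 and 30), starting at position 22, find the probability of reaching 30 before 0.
P(hit 30 before 0) = 22/30 = 11/15

Let u_k = P(hit 30 before 0 | start at k). Then u_0 = 0, u_30 = 1, and u_k = u_{k-1}/2 + u_{k+1}/2 for 1 ≤ k ≤ 29. This harmonic recurrence is solved by u_k = k/30, giving u_22 = 22/30 = 11/15.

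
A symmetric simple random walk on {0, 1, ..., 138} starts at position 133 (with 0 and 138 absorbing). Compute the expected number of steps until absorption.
E[τ | X_0 = 133] = 665

Let v_k = E[τ | X_0 = k]. Boundary: v_0 = v_138 = 0. Recurrence: v_k = 1 + (v_{k-1} + v_{k+1})/2 for 1 ≤ k ≤ 137. The particular solution to v_k − (v_{k-1} + v_{k+1})/2 = 1 is v_k = −k^2. Adding homogeneous solution A + B k and matching boundaries gives v_k = k (138 − k). Substituting k = 133: v_133 = 133 · 5 = 665.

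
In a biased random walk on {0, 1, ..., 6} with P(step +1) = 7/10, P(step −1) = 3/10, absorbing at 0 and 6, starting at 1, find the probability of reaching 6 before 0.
P(hit 6 before 0) = (1 − (3/7)^1) / (1 − (3/7)^6) = 16807/29230

Let u_k denote P(reach 6 before 0 | start at k). Boundary: u_0 = 0, u_6 = 1. Recurrence: u_k = 7/10·u_{k+1} + 3/10·u_{k-1} for 1 ≤ k ≤ 5. Try u_k = A + B·r^k with r = q/p = (3/10)/(7/10) = 3/7. Substitution satisfies the recurrence; boundary conditions give:
  u_k = (1 − r^k) / (1 − r^N) = (1 − (3/7)^1) / (1 − (3/7)^6) = 16807/29230.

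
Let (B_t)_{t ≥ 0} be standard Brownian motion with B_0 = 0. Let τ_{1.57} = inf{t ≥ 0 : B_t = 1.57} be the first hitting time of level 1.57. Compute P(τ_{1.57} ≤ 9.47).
P(τ_{1.57} ≤ 9.47) = 2(1 − Φ(1.57/√9.47)) = 2(1 − Φ(0.5102)) ≈ 0.6099

By the reflection principle for standard BM, P(τ_b ≤ t) = 2 · P(B_t ≥ b). Since B_t ~ N(0, t), P(B_t ≥ 1.57) = 1 − Φ(1.57/√t) = 1 − Φ(1.57/√9.47) = 1 − Φ(0.5102) ≈ 0.30496. Doubling: P(τ_{1.57} ≤ 9.47) ≈ 2 · 0.30496 = 0.60992 ≈ 0.6099.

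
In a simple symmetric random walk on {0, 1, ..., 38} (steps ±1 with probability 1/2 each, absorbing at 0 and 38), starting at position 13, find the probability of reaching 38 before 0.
P(hit 38 before 0) = 13/38

Let u_k = P(hit 38 before 0 | start at k). Then u_0 = 0, u_38 = 1, and u_k = u_{k-1}/2 + u_{k+1}/2 for 1 ≤ k ≤ 37. This harmonic recurrence is solved by u_k = k/38, giving u_13 = 13/38.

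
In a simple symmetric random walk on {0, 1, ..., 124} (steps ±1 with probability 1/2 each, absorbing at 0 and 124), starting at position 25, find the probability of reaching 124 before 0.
P(hit 124 before 0) = 25/124

Let u_k = P(hit 124 before 0 | start at k). Then u_0 = 0, u_124 = 1, and u_k = u_{k-1}/2 + u_{k+1}/2 for 1 ≤ k ≤ 123. This harmonic recurrence is solved by u_k = k/124, giving u_25 = 25/124.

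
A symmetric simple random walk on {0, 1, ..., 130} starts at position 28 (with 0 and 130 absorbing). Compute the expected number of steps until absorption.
E[τ | X_0 = 28] = 2856

Let v_k = E[τ | X_0 = k]. Boundary: v_0 = v_130 = 0. Recurrence: v_k = 1 + (v_{k-1} + v_{k+1})/2 for 1 ≤ k ≤ 129. The particular solution to v_k − (v_{k-1} + v_{k+1})/2 = 1 is v_k = −k^2. Adding homogeneous solution A + B k and matching boundaries gives v_k = k (130 − k). Substituting k = 28: v_28 = 28 · 102 = 2856.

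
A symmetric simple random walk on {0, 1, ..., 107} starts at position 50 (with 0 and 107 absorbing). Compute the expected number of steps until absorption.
E[τ | X_0 = 50] = 2850

Let v_k = E[τ | X_0 = k]. Boundary: v_0 = v_107 = 0. Recurrence: v_k = 1 + (v_{k-1} + v_{k+1})/2 for 1 ≤ k ≤ 106. The particular solution to v_k − (v_{k-1} + v_{k+1})/2 = 1 is v_k = −k^2. Adding homogeneous solution A + B k and matching boundaries gives v_k = k (107 − k). Substituting k = 50: v_50 = 50 · 57 = 2850.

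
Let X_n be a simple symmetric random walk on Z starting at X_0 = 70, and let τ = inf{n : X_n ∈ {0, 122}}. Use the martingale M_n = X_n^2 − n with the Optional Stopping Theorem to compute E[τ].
E[τ] = 3640

M_n = X_n^2 − n is a martingale (since E[X_{n+1}^2 | F_n] = X_n^2 + 1). By OST (τ has finite mean in a bounded region), E[M_τ] = E[M_0] = X_0^2 − 0 = 70^2 = 4900. Also E[M_τ] = E[X_τ^2] − E[τ]. The walk exits at 0 or 122, with P(hit 122 first) = 70/122, so E[X_τ^2] = 122^2 · 70/122 + 0 = 8540. Thus E[τ] = E[X_τ^2] − E[M_τ] = 8540 − 4900 = 3640 = 70(122 − 70) = 3640.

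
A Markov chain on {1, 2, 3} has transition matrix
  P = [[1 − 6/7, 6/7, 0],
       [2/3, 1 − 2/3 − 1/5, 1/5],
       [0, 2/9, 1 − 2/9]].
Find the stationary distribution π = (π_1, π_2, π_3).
π = (70/241, 90/241, 81/241)

This is a birth-death chain on three states, which satisfies detailed balance: π_1 · P_{12} = π_2 · P_{21} and π_2 · P_{23} = π_3 · P_{32}.
From π_1 · 6/7 = π_2 · 2/3: π_2/π_1 = (6/7)/(2/3) = 9/7.
From π_2 · 1/5 = π_3 · 2/9: π_3/π_2 = (1/5)/(2/9) = 9/10.
Take π_1 proportional to 1; then unnormalized π = (1, 9/7, 81/70). Normalize by dividing by the sum 241/70:
  π = (70/241, 90/241, 81/241).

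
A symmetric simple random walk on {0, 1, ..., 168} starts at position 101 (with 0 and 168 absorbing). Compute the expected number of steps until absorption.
E[τ | X_0 = 101] = 6767

Let v_k = E[τ | X_0 = k]. Boundary: v_0 = v_168 = 0. Recurrence: v_k = 1 + (v_{k-1} + v_{k+1})/2 for 1 ≤ k ≤ 167. The particular solution to v_k − (v_{k-1} + v_{k+1})/2 = 1 is v_k = −k^2. Adding homogeneous solution A + B k and matching boundaries gives v_k = k (168 − k). Substituting k = 101: v_101 = 101 · 67 = 6767.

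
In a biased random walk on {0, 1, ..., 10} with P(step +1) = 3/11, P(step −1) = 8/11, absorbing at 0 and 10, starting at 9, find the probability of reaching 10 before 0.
P(hit 10 before 0) = (1 − (8/3)^9) / (1 − (8/3)^10) = 80518827/214736555

Let u_k denote P(reach 10 before 0 | start at k). Boundary: u_0 = 0, u_10 = 1. Recurrence: u_k = 3/11·u_{k+1} + 8/11·u_{k-1} for 1 ≤ k ≤ 9. Try u_k = A + B·r^k with r = q/p = (8/11)/(3/11) = 8/3. Substitution satisfies the recurrence; boundary conditions give:
  u_k = (1 − r^k) / (1 − r^N) = (1 − (8/3)^9) / (1 − (8/3)^10) = 80518827/214736555.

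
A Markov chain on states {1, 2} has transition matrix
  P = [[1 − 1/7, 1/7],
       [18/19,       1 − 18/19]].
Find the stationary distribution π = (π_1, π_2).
π_1 = 126/145, π_2 = 19/145

Solve πP = π with π_1 + π_2 = 1. From πP = π: π_1 · (1 − 1/7) + π_2 · 18/19 = π_1 ⇒ π_2 · 18/19 = π_1 · 1/7 ⇒ π_2/π_1 = (1/7)/(18/19) = 19/126. Together with π_1 + π_2 = 1:
  π_1 = (18/19)/(1/7 + 18/19) = (18/19)/(145/133) = 126/145,
  π_2 = (1/7)/(1/7 + 18/19) = (1/7)/(145/133) = 19/145.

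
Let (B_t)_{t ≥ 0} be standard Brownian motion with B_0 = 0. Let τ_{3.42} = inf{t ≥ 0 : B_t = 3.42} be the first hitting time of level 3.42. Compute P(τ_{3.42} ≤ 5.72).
P(τ_{3.42} ≤ 5.72) = 2(1 − Φ(3.42/√5.72)) = 2(1 − Φ(1.4300)) ≈ 0.1527

By the reflection principle for standard BM, P(τ_b ≤ t) = 2 · P(B_t ≥ b). Since B_t ~ N(0, t), P(B_t ≥ 3.42) = 1 − Φ(3.42/√t) = 1 − Φ(3.42/√5.72) = 1 − Φ(1.4300) ≈ 0.07636. Doubling: P(τ_{3.42} ≤ 5.72) ≈ 2 · 0.07636 = 0.15272 ≈ 0.1527.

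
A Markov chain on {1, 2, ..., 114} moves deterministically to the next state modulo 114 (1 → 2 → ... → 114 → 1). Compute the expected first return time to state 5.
E[T_5 | X_0 = 5] = 114

The chain cycles deterministically, so starting at state 5 it returns in exactly 114 steps. Equivalently, the stationary distribution is uniform π_j = 1/114 for every state j, so by Kac's formula E[T_5] = 1/π_5 = 114.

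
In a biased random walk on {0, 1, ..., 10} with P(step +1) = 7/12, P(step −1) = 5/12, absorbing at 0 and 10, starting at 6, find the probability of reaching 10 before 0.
P(hit 10 before 0) = (1 − (5/7)^6) / (1 − (5/7)^10) = 10206651/11362901

Let u_k denote P(reach 10 before 0 | start at k). Boundary: u_0 = 0, u_10 = 1. Recurrence: u_k = 7/12·u_{k+1} + 5/12·u_{k-1} for 1 ≤ k ≤ 9. Try u_k = A + B·r^k with r = q/p = (5/12)/(7/12) = 5/7. Substitution satisfies the recurrence; boundary conditions give:
  u_k = (1 − r^k) / (1 − r^N) = (1 − (5/7)^6) / (1 − (5/7)^10) = 10206651/11362901.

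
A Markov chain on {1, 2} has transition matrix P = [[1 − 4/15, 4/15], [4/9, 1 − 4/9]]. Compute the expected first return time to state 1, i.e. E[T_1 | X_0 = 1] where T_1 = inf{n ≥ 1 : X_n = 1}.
E[T_1 | X_0 = 1] = 1/π_1 = 8/5

For an irreducible recurrent Markov chain with stationary distribution π, E[T_i | X_0 = i] = 1/π_i (Kac's formula). Here π_1 = (4/9)/(4/15 + 4/9) = (4/9)/(32/45) = 5/8, so E[T_1 | X_0 = 1] = 1/π_1 = (4/15 + 4/9)/(4/9) = (32/45)/(4/9) = 8/5.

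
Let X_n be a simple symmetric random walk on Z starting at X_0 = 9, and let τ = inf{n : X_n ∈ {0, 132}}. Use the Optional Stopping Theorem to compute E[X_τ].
E[X_τ] = 9

X_n is a martingale and τ is a bounded-mean stopping time (indeed τ is finite a.s. with bounded expectation since the walk is in a bounded region). By the OST, E[X_τ] = E[X_0] = 9. Equivalently: E[X_τ] = 132 · P(hit 132 first) + 0 · P(hit 0 first) = 132 · (9/132) = 9.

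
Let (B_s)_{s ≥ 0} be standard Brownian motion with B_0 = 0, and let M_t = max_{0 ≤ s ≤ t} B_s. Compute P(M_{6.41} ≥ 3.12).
P(M_{6.41} ≥ 3.12) = 2·P(B_{6.41} ≥ 3.12) = 2(1 − Φ(3.12/√6.41)) ≈ 0.2178

By the reflection principle for Brownian motion, P(M_t ≥ a) = 2 · P(B_t ≥ a) for a ≥ 0. Since B_t ~ N(0, t), P(B_t ≥ 3.12) = 1 − Φ(3.12/√t) = 1 − Φ(3.12/√6.41) = 1 − Φ(1.2323). So
  P(M_{6.41} ≥ 3.12) = 2(1 − Φ(1.2323)) ≈ 0.2178.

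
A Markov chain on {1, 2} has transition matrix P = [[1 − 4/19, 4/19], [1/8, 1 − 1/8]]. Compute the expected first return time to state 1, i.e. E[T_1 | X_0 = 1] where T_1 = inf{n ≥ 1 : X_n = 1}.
E[T_1 | X_0 = 1] = 1/π_1 = 51/19

For an irreducible recurrent Markov chain with stationary distribution π, E[T_i | X_0 = i] = 1/π_i (Kac's formula). Here π_1 = (1/8)/(4/19 + 1/8) = (1/8)/(51/152) = 19/51, so E[T_1 | X_0 = 1] = 1/π_1 = (4/19 + 1/8)/(1/8) = (51/152)/(1/8) = 51/19.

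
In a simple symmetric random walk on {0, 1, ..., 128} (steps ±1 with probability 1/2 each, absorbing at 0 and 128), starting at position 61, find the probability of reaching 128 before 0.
P(hit 128 before 0) = 61/128

Let u_k = P(hit 128 before 0 | start at k). Then u_0 = 0, u_128 = 1, and u_k = u_{k-1}/2 + u_{k+1}/2 for 1 ≤ k ≤ 127. This harmonic recurrence is solved by u_k = k/128, giving u_61 = 61/128.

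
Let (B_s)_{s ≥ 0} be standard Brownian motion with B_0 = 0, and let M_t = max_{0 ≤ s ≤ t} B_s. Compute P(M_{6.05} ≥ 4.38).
P(M_{6.05} ≥ 4.38) = 2·P(B_{6.05} ≥ 4.38) = 2(1 − Φ(4.38/√6.05)) ≈ 0.0750

By the reflection principle for Brownian motion, P(M_t ≥ a) = 2 · P(B_t ≥ a) for a ≥ 0. Since B_t ~ N(0, t), P(B_t ≥ 4.38) = 1 − Φ(4.38/√t) = 1 − Φ(4.38/√6.05) = 1 − Φ(1.7807). So
  P(M_{6.05} ≥ 4.38) = 2(1 − Φ(1.7807)) ≈ 0.0750.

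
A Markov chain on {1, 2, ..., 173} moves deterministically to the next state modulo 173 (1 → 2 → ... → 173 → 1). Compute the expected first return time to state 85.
E[T_85 | X_0 = 85] = 173

The chain cycles deterministically, so starting at state 85 it returns in exactly 173 steps. Equivalently, the stationary distribution is uniform π_j = 1/173 for every state j, so by Kac's formula E[T_85] = 1/π_85 = 173.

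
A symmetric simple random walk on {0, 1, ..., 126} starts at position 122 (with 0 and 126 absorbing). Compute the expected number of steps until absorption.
E[τ | X_0 = 122] = 488

Let v_k = E[τ | X_0 = k]. Boundary: v_0 = v_126 = 0. Recurrence: v_k = 1 + (v_{k-1} + v_{k+1})/2 for 1 ≤ k ≤ 125. The particular solution to v_k − (v_{k-1} + v_{k+1})/2 = 1 is v_k = −k^2. Adding homogeneous solution A + B k and matching boundaries gives v_k = k (126 − k). Substituting k = 122: v_122 = 122 · 4 = 488.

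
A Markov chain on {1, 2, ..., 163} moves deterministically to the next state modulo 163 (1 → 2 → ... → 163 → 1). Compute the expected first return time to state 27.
E[T_27 | X_0 = 27] = 163

The chain cycles deterministically, so starting at state 27 it returns in exactly 163 steps. Equivalently, the stationary distribution is uniform π_j = 1/163 for every state j, so by Kac's formula E[T_27] = 1/π_27 = 163.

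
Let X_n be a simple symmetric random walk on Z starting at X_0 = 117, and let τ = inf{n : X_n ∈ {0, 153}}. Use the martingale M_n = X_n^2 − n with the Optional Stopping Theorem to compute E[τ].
E[τ] = 4212

M_n = X_n^2 − n is a martingale (since E[X_{n+1}^2 | F_n] = X_n^2 + 1). By OST (τ has finite mean in a bounded region), E[M_τ] = E[M_0] = X_0^2 − 0 = 117^2 = 13689. Also E[M_τ] = E[X_τ^2] − E[τ]. The walk exits at 0 or 153, with P(hit 153 first) = 117/153, so E[X_τ^2] = 153^2 · 117/153 + 0 = 17901. Thus E[τ] = E[X_τ^2] − E[M_τ] = 17901 − 13689 = 4212 = 117(153 − 117) = 4212.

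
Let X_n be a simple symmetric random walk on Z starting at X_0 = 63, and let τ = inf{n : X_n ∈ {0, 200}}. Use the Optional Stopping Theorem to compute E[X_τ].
E[X_τ] = 63

X_n is a martingale and τ is a bounded-mean stopping time (indeed τ is finite a.s. with bounded expectation since the walk is in a bounded region). By the OST, E[X_τ] = E[X_0] = 63. Equivalently: E[X_τ] = 200 · P(hit 200 first) + 0 · P(hit 0 first) = 200 · (63/200) = 63.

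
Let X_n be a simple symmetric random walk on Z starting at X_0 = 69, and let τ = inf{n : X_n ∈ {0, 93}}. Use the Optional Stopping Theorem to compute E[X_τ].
E[X_τ] = 69

X_n is a martingale and τ is a bounded-mean stopping time (indeed τ is finite a.s. with bounded expectation since the walk is in a bounded region). By the OST, E[X_τ] = E[X_0] = 69. Equivalently: E[X_τ] = 93 · P(hit 93 first) + 0 · P(hit 0 first) = 93 · (69/93) = 69.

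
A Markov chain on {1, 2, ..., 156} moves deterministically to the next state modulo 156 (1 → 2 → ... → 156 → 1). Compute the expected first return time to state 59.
E[T_59 | X_0 = 59] = 156

The chain cycles deterministically, so starting at state 59 it returns in exactly 156 steps. Equivalently, the stationary distribution is uniform π_j = 1/156 for every state j, so by Kac's formula E[T_59] = 1/π_59 = 156.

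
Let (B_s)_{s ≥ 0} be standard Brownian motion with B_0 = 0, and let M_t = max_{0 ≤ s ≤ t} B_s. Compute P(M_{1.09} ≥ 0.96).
P(M_{1.09} ≥ 0.96) = 2·P(B_{1.09} ≥ 0.96) = 2(1 − Φ(0.96/√1.09)) ≈ 0.3578

By the reflection principle for Brownian motion, P(M_t ≥ a) = 2 · P(B_t ≥ a) for a ≥ 0. Since B_t ~ N(0, t), P(B_t ≥ 0.96) = 1 − Φ(0.96/√t) = 1 − Φ(0.96/√1.09) = 1 − Φ(0.9195). So
  P(M_{1.09} ≥ 0.96) = 2(1 − Φ(0.9195)) ≈ 0.3578.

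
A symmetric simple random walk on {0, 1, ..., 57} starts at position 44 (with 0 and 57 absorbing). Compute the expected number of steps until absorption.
E[τ | X_0 = 44] = 572

Let v_k = E[τ | X_0 = k]. Boundary: v_0 = v_57 = 0. Recurrence: v_k = 1 + (v_{k-1} + v_{k+1})/2 for 1 ≤ k ≤ 56. The particular solution to v_k − (v_{k-1} + v_{k+1})/2 = 1 is v_k = −k^2. Adding homogeneous solution A + B k and matching boundaries gives v_k = k (57 − k). Substituting k = 44: v_44 = 44 · 13 = 572.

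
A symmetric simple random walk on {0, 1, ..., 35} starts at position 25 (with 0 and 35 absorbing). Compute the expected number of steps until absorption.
E[τ | X_0 = 25] = 250

Let v_k = E[τ | X_0 = k]. Boundary: v_0 = v_35 = 0. Recurrence: v_k = 1 + (v_{k-1} + v_{k+1})/2 for 1 ≤ k ≤ 34. The particular solution to v_k − (v_{k-1} + v_{k+1})/2 = 1 is v_k = −k^2. Adding homogeneous solution A + B k and matching boundaries gives v_k = k (35 − k). Substituting k = 25: v_25 = 25 · 10 = 250.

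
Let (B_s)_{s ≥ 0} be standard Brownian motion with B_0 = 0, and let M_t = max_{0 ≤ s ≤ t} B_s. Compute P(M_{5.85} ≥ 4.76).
P(M_{5.85} ≥ 4.76) = 2·P(B_{5.85} ≥ 4.76) = 2(1 − Φ(4.76/√5.85)) ≈ 0.0491

By the reflection principle for Brownian motion, P(M_t ≥ a) = 2 · P(B_t ≥ a) for a ≥ 0. Since B_t ~ N(0, t), P(B_t ≥ 4.76) = 1 − Φ(4.76/√t) = 1 − Φ(4.76/√5.85) = 1 − Φ(1.9680). So
  P(M_{5.85} ≥ 4.76) = 2(1 − Φ(1.9680)) ≈ 0.0491.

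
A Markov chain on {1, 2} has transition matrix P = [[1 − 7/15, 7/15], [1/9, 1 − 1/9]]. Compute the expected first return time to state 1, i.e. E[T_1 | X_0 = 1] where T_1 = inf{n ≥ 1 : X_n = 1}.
E[T_1 | X_0 = 1] = 1/π_1 = 26/5

For an irreducible recurrent Markov chain with stationary distribution π, E[T_i | X_0 = i] = 1/π_i (Kac's formula). Here π_1 = (1/9)/(7/15 + 1/9) = (1/9)/(26/45) = 5/26, so E[T_1 | X_0 = 1] = 1/π_1 = (7/15 + 1/9)/(1/9) = (26/45)/(1/9) = 26/5.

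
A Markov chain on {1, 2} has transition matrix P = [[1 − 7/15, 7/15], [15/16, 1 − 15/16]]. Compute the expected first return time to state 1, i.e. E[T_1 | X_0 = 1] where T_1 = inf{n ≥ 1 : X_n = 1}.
E[T_1 | X_0 = 1] = 1/π_1 = 337/225

For an irreducible recurrent Markov chain with stationary distribution π, E[T_i | X_0 = i] = 1/π_i (Kac's formula). Here π_1 = (15/16)/(7/15 + 15/16) = (15/16)/(337/240) = 225/337, so E[T_1 | X_0 = 1] = 1/π_1 = (7/15 + 15/16)/(15/16) = (337/240)/(15/16) = 337/225.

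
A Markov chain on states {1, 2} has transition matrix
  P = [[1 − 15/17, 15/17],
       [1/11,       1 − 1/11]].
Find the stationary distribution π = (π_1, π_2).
π_1 = 17/182, π_2 = 165/182

Solve πP = π with π_1 + π_2 = 1. From πP = π: π_1 · (1 − 15/17) + π_2 · 1/11 = π_1 ⇒ π_2 · 1/11 = π_1 · 15/17 ⇒ π_2/π_1 = (15/17)/(1/11) = 165/17. Together with π_1 + π_2 = 1:
  π_1 = (1/11)/(15/17 + 1/11) = (1/11)/(182/187) = 17/182,
  π_2 = (15/17)/(15/17 + 1/11) = (15/17)/(182/187) = 165/182.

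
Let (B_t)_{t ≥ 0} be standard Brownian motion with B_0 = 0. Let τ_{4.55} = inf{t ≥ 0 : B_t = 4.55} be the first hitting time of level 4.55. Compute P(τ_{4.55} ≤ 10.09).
P(τ_{4.55} ≤ 10.09) = 2(1 − Φ(4.55/√10.09)) = 2(1 − Φ(1.4324)) ≈ 0.1520

By the reflection principle for standard BM, P(τ_b ≤ t) = 2 · P(B_t ≥ b). Since B_t ~ N(0, t), P(B_t ≥ 4.55) = 1 − Φ(4.55/√t) = 1 − Φ(4.55/√10.09) = 1 − Φ(1.4324) ≈ 0.07601. Doubling: P(τ_{4.55} ≤ 10.09) ≈ 2 · 0.07601 = 0.15202 ≈ 0.1520.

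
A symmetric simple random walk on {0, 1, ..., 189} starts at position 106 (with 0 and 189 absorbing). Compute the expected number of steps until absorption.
E[τ | X_0 = 106] = 8798

Let v_k = E[τ | X_0 = k]. Boundary: v_0 = v_189 = 0. Recurrence: v_k = 1 + (v_{k-1} + v_{k+1})/2 for 1 ≤ k ≤ 188. The particular solution to v_k − (v_{k-1} + v_{k+1})/2 = 1 is v_k = −k^2. Adding homogeneous solution A + B k and matching boundaries gives v_k = k (189 − k). Substituting k = 106: v_106 = 106 · 83 = 8798.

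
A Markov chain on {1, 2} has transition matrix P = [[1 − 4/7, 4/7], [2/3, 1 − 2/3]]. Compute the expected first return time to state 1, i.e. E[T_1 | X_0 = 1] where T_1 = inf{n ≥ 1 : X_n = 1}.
E[T_1 | X_0 = 1] = 1/π_1 = 13/7

For an irreducible recurrent Markov chain with stationary distribution π, E[T_i | X_0 = i] = 1/π_i (Kac's formula). Here π_1 = (2/3)/(4/7 + 2/3) = (2/3)/(26/21) = 7/13, so E[T_1 | X_0 = 1] = 1/π_1 = (4/7 + 2/3)/(2/3) = (26/21)/(2/3) = 13/7.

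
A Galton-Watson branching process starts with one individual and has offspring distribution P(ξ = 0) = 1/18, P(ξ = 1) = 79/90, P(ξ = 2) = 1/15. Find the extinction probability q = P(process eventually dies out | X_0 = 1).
q = 5/6

The pgf is f(s) = 1/18 + 79/90·s + 1/15·s². The extinction probability q is the smallest fixed point of f in [0, 1]. Setting s = f(s):
  1/15·s² + (79/90 − 1)·s + 1/18 = 0
  1/15·s² − (1/18 + 1/15)·s + 1/18 = 0
which factors as (s − 1)·(1/15·s − 1/18) = 0, giving roots s = 1 and s = (1/18)/(1/15) = 5/6.
Mean offspring μ = 79/90 + 2·1/15 = 91/90 > 1 (supercritical), so q < 1. The extinction probability is the smaller root: q = (1/18)/(1/15) = 5/6.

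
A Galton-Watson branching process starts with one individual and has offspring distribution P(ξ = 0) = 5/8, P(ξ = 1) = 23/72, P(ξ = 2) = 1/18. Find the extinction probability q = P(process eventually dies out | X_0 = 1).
q = 1

Mean offspring μ = 0·5/8 + 1·23/72 + 2·1/18 = 31/72 ≤ 1. For μ ≤ 1 with offspring not concentrated at 1, the Galton-Watson process goes extinct almost surely, so q = 1.
(Algebraic check: The pgf is f(s) = 5/8 + 23/72·s + 1/18·s². The extinction probability q is the smallest fixed point of f in [0, 1]. Setting s = f(s):
  1/18·s² + (23/72 − 1)·s + 5/8 = 0
  1/18·s² − (5/8 + 1/18)·s + 5/8 = 0
which factors as (s − 1)·(1/18·s − 5/8) = 0, giving roots s = 1 and s = (5/8)/(1/18) = 45/4. Since 45/4 ≥ 1, the smallest root in [0, 1] is s = 1.)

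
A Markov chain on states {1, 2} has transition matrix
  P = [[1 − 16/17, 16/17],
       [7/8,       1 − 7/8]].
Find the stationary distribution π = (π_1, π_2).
π_1 = 119/247, π_2 = 128/247

Solve πP = π with π_1 + π_2 = 1. From πP = π: π_1 · (1 − 16/17) + π_2 · 7/8 = π_1 ⇒ π_2 · 7/8 = π_1 · 16/17 ⇒ π_2/π_1 = (16/17)/(7/8) = 128/119. Together with π_1 + π_2 = 1:
  π_1 = (7/8)/(16/17 + 7/8) = (7/8)/(247/136) = 119/247,
  π_2 = (16/17)/(16/17 + 7/8) = (16/17)/(247/136) = 128/247.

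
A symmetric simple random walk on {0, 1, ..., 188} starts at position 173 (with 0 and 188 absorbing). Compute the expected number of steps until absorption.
E[τ | X_0 = 173] = 2595

Let v_k = E[τ | X_0 = k]. Boundary: v_0 = v_188 = 0. Recurrence: v_k = 1 + (v_{k-1} + v_{k+1})/2 for 1 ≤ k ≤ 187. The particular solution to v_k − (v_{k-1} + v_{k+1})/2 = 1 is v_k = −k^2. Adding homogeneous solution A + B k and matching boundaries gives v_k = k (188 − k). Substituting k = 173: v_173 = 173 · 15 = 2595.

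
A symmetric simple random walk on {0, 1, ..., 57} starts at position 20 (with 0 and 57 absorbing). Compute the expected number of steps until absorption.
E[τ | X_0 = 20] = 740

Let v_k = E[τ | X_0 = k]. Boundary: v_0 = v_57 = 0. Recurrence: v_k = 1 + (v_{k-1} + v_{k+1})/2 for 1 ≤ k ≤ 56. The particular solution to v_k − (v_{k-1} + v_{k+1})/2 = 1 is v_k = −k^2. Adding homogeneous solution A + B k and matching boundaries gives v_k = k (57 − k). Substituting k = 20: v_20 = 20 · 37 = 740.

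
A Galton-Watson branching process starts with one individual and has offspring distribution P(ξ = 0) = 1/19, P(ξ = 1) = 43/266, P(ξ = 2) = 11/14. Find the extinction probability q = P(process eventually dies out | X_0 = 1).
q = 14/209

The pgf is f(s) = 1/19 + 43/266·s + 11/14·s². The extinction probability q is the smallest fixed point of f in [0, 1]. Setting s = f(s):
  11/14·s² + (43/266 − 1)·s + 1/19 = 0
  11/14·s² − (1/19 + 11/14)·s + 1/19 = 0
which factors as (s − 1)·(11/14·s − 1/19) = 0, giving roots s = 1 and s = (1/19)/(11/14) = 14/209.
Mean offspring μ = 43/266 + 2·11/14 = 461/266 > 1 (supercritical), so q < 1. The extinction probability is the smaller root: q = (1/19)/(11/14) = 14/209.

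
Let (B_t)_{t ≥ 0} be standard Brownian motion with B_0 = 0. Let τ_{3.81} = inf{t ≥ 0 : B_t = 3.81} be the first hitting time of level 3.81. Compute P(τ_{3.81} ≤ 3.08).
P(τ_{3.81} ≤ 3.08) = 2(1 − Φ(3.81/√3.08)) = 2(1 − Φ(2.1709)) ≈ 0.0299

By the reflection principle for standard BM, P(τ_b ≤ t) = 2 · P(B_t ≥ b). Since B_t ~ N(0, t), P(B_t ≥ 3.81) = 1 − Φ(3.81/√t) = 1 − Φ(3.81/√3.08) = 1 − Φ(2.1709) ≈ 0.01497. Doubling: P(τ_{3.81} ≤ 3.08) ≈ 2 · 0.01497 = 0.02994 ≈ 0.0299.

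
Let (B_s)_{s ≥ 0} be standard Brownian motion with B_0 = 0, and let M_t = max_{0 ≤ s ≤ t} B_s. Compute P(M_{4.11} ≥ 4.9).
P(M_{4.11} ≥ 4.9) = 2·P(B_{4.11} ≥ 4.9) = 2(1 − Φ(4.9/√4.11)) ≈ 0.0156

By the reflection principle for Brownian motion, P(M_t ≥ a) = 2 · P(B_t ≥ a) for a ≥ 0. Since B_t ~ N(0, t), P(B_t ≥ 4.9) = 1 − Φ(4.9/√t) = 1 − Φ(4.9/√4.11) = 1 − Φ(2.4170). So
  P(M_{4.11} ≥ 4.9) = 2(1 − Φ(2.4170)) ≈ 0.0156.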